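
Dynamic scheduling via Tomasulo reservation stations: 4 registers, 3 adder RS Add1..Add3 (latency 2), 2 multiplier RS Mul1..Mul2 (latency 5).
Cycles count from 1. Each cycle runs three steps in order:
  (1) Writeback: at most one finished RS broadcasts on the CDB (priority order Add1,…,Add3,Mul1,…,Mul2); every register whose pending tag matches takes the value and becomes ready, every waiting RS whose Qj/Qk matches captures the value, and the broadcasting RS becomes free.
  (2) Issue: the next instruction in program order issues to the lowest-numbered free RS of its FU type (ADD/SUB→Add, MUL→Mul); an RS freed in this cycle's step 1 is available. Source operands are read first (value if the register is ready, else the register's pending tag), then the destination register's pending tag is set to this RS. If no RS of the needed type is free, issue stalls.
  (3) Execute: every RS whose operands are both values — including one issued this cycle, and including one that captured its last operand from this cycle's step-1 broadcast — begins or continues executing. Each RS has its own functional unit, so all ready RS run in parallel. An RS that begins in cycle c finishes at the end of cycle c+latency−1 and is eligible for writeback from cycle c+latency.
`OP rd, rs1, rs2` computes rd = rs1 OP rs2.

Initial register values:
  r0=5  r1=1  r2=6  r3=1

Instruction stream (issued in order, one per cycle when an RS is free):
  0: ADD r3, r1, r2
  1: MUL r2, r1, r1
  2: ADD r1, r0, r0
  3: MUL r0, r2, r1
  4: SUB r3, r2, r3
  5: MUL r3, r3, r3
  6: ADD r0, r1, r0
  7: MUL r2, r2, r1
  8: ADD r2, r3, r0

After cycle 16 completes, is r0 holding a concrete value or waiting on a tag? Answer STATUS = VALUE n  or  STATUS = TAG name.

STATUS = VALUE 20

c1: issue ADD r3<-Add1 | r0:5,r1:1,r2:6,r3:Add1
c2: issue MUL r2<-Mul1 | r0:5,r1:1,r2:Mul1,r3:Add1
c3: CDB Add1=7; issue ADD r1<-Add1 | r0:5,r1:Add1,r2:Mul1,r3:7
c4: issue MUL r0<-Mul2 | r0:Mul2,r1:Add1,r2:Mul1,r3:7
c5: CDB Add1=10; issue SUB r3<-Add1 | r0:Mul2,r1:10,r2:Mul1,r3:Add1
c6: stall | r0:Mul2,r1:10,r2:Mul1,r3:Add1
c7: CDB Mul1=1; issue MUL r3<-Mul1 | r0:Mul2,r1:10,r2:1,r3:Mul1
c8: issue ADD r0<-Add2 | r0:Add2,r1:10,r2:1,r3:Mul1
c9: CDB Add1=-6; stall | r0:Add2,r1:10,r2:1,r3:Mul1
c10: stall | r0:Add2,r1:10,r2:1,r3:Mul1
c11: stall | r0:Add2,r1:10,r2:1,r3:Mul1
c12: CDB Mul2=10; issue MUL r2<-Mul2 | r0:Add2,r1:10,r2:Mul2,r3:Mul1
c13: issue ADD r2<-Add1 | r0:Add2,r1:10,r2:Add1,r3:Mul1
c14: CDB Add2=20 | r0:20,r1:10,r2:Add1,r3:Mul1
c15: CDB Mul1=36 | r0:20,r1:10,r2:Add1,r3:36
c16: - | r0:20,r1:10,r2:Add1,r3:36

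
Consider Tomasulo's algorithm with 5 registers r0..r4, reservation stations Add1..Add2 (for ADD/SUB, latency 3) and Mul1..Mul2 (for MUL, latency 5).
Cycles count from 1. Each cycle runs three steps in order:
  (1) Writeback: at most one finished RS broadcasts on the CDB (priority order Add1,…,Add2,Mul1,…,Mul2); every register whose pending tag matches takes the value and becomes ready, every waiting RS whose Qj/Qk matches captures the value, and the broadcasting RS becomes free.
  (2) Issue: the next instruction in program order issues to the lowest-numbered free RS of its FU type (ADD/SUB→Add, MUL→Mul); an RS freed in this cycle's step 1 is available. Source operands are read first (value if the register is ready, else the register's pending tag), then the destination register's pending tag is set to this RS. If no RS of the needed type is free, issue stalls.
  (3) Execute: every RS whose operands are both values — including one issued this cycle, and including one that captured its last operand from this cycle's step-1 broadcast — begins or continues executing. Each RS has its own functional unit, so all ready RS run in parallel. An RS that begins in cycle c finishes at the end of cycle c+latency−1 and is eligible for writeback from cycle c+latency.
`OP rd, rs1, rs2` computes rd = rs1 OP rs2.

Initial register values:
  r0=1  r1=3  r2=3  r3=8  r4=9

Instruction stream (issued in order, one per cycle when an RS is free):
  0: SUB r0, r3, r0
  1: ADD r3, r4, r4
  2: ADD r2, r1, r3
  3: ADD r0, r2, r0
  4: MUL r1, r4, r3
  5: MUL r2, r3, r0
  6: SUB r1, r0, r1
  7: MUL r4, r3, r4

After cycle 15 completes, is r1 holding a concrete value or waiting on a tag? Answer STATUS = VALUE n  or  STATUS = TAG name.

STATUS = VALUE -134

c1: issue SUB r0<-Add1 | r0:Add1,r1:3,r2:3,r3:8,r4:9
c2: issue ADD r3<-Add2 | r0:Add1,r1:3,r2:3,r3:Add2,r4:9
c3: stall | r0:Add1,r1:3,r2:3,r3:Add2,r4:9
c4: CDB Add1=7; issue ADD r2<-Add1 | r0:7,r1:3,r2:Add1,r3:Add2,r4:9
c5: CDB Add2=18; issue ADD r0<-Add2 | r0:Add2,r1:3,r2:Add1,r3:18,r4:9
c6: issue MUL r1<-Mul1 | r0:Add2,r1:Mul1,r2:Add1,r3:18,r4:9
c7: issue MUL r2<-Mul2 | r0:Add2,r1:Mul1,r2:Mul2,r3:18,r4:9
c8: CDB Add1=21; issue SUB r1<-Add1 | r0:Add2,r1:Add1,r2:Mul2,r3:18,r4:9
c9: stall | r0:Add2,r1:Add1,r2:Mul2,r3:18,r4:9
c10: stall | r0:Add2,r1:Add1,r2:Mul2,r3:18,r4:9
c11: CDB Add2=28; stall | r0:28,r1:Add1,r2:Mul2,r3:18,r4:9
c12: CDB Mul1=162; issue MUL r4<-Mul1 | r0:28,r1:Add1,r2:Mul2,r3:18,r4:Mul1
c13: - | r0:28,r1:Add1,r2:Mul2,r3:18,r4:Mul1
c14: - | r0:28,r1:Add1,r2:Mul2,r3:18,r4:Mul1
c15: CDB Add1=-134 | r0:28,r1:-134,r2:Mul2,r3:18,r4:Mul1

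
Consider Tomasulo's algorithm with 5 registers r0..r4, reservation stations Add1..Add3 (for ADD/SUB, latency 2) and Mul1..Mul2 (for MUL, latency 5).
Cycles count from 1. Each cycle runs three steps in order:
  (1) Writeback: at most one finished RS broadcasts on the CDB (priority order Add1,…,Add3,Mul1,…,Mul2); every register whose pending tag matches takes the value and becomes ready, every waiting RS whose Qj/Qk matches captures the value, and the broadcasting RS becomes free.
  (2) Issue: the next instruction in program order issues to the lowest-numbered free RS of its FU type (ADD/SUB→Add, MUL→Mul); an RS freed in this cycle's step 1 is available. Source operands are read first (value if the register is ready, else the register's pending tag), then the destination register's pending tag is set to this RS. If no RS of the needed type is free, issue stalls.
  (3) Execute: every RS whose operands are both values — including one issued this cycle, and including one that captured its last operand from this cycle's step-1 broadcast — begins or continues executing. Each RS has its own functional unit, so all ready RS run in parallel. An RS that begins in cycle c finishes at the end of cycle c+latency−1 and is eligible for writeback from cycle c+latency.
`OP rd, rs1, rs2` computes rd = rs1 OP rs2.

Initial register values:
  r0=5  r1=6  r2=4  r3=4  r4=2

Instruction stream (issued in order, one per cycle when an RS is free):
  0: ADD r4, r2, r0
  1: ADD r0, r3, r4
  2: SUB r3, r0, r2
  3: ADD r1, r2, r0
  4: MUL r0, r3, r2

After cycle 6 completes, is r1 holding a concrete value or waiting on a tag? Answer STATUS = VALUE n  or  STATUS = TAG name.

STATUS = TAG Add3

cycle 1: issue ADD r4<-Add1 // r0:5,r1:6,r2:4,r3:4,r4:Add1
cycle 2: issue ADD r0<-Add2 // r0:Add2,r1:6,r2:4,r3:4,r4:Add1
cycle 3: CDB Add1=9; issue SUB r3<-Add1 // r0:Add2,r1:6,r2:4,r3:Add1,r4:9
cycle 4: issue ADD r1<-Add3 // r0:Add2,r1:Add3,r2:4,r3:Add1,r4:9
cycle 5: CDB Add2=13; issue MUL r0<-Mul1 // r0:Mul1,r1:Add3,r2:4,r3:Add1,r4:9
cycle 6: - // r0:Mul1,r1:Add3,r2:4,r3:Add1,r4:9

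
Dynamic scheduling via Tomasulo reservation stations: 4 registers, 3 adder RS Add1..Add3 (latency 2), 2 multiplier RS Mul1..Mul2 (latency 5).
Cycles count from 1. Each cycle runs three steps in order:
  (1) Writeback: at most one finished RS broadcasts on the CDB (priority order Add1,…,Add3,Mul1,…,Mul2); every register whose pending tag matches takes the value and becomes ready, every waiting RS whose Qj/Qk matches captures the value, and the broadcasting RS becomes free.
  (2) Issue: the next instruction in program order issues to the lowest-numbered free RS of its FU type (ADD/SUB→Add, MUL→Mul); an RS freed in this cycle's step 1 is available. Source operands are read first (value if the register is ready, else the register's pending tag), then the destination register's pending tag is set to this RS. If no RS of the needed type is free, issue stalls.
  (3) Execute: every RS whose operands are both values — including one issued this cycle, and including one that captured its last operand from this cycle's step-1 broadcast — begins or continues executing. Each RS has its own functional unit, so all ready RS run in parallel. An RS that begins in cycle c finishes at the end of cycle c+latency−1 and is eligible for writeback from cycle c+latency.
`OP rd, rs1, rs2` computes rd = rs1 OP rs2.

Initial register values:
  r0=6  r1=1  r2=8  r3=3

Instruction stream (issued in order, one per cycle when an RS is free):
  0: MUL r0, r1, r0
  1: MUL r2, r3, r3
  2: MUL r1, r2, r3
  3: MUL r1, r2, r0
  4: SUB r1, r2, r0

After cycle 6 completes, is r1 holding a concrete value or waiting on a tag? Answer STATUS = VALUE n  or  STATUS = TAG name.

STATUS = TAG Mul1

c1: issue MUL r0<-Mul1 | r0:Mul1,r1:1,r2:8,r3:3
c2: issue MUL r2<-Mul2 | r0:Mul1,r1:1,r2:Mul2,r3:3
c3: stall | r0:Mul1,r1:1,r2:Mul2,r3:3
c4: stall | r0:Mul1,r1:1,r2:Mul2,r3:3
c5: stall | r0:Mul1,r1:1,r2:Mul2,r3:3
c6: CDB Mul1=6; issue MUL r1<-Mul1 | r0:6,r1:Mul1,r2:Mul2,r3:3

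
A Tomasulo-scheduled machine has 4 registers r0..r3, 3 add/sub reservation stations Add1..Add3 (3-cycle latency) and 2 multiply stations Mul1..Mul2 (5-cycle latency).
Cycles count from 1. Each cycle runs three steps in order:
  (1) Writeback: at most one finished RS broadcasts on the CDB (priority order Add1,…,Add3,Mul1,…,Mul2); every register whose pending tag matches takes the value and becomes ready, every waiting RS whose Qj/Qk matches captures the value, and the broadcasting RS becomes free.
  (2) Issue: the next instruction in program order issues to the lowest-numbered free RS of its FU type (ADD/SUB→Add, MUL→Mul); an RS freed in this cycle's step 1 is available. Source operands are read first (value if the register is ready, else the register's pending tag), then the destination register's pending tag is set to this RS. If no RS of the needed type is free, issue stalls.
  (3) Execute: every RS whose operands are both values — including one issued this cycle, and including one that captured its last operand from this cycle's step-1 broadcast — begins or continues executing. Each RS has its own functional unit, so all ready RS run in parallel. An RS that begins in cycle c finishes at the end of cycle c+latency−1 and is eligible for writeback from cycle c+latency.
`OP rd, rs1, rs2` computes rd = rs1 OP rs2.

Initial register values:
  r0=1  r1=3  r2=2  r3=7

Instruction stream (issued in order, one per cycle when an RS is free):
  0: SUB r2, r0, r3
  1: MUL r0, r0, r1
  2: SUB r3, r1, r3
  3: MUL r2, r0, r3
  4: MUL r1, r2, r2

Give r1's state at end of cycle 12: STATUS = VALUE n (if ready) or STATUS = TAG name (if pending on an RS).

STATUS = TAG Mul1

c1: issue SUB r2<-Add1 | r0:1,r1:3,r2:Add1,r3:7
c2: issue MUL r0<-Mul1 | r0:Mul1,r1:3,r2:Add1,r3:7
c3: issue SUB r3<-Add2 | r0:Mul1,r1:3,r2:Add1,r3:Add2
c4: CDB Add1=-6; issue MUL r2<-Mul2 | r0:Mul1,r1:3,r2:Mul2,r3:Add2
c5: stall | r0:Mul1,r1:3,r2:Mul2,r3:Add2
c6: CDB Add2=-4; stall | r0:Mul1,r1:3,r2:Mul2,r3:-4
c7: CDB Mul1=3; issue MUL r1<-Mul1 | r0:3,r1:Mul1,r2:Mul2,r3:-4
c8: - | r0:3,r1:Mul1,r2:Mul2,r3:-4
c9: - | r0:3,r1:Mul1,r2:Mul2,r3:-4
c10: - | r0:3,r1:Mul1,r2:Mul2,r3:-4
c11: - | r0:3,r1:Mul1,r2:Mul2,r3:-4
c12: CDB Mul2=-12 | r0:3,r1:Mul1,r2:-12,r3:-4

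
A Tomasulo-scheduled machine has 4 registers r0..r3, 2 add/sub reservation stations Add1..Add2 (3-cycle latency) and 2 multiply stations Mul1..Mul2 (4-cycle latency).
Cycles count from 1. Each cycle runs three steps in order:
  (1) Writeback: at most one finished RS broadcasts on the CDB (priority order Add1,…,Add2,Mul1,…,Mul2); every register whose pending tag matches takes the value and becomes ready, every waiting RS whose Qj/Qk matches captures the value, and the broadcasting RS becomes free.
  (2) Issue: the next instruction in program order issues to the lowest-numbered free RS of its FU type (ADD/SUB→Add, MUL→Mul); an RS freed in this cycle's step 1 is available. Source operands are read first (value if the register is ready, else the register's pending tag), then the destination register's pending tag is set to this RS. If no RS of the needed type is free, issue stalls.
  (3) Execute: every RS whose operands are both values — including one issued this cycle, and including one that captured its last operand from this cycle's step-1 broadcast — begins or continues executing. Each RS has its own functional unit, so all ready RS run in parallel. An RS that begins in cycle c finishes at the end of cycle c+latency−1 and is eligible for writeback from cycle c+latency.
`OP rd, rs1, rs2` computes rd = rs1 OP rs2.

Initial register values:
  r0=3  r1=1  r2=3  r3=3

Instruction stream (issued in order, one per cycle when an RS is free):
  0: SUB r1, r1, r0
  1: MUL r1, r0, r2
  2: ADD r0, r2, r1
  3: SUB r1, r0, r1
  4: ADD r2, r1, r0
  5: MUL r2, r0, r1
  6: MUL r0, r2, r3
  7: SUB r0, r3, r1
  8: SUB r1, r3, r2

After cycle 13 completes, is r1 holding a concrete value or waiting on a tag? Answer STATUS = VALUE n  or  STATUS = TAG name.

STATUS = VALUE 3

c1: issue SUB r1<-Add1 | r0:3,r1:Add1,r2:3,r3:3
c2: issue MUL r1<-Mul1 | r0:3,r1:Mul1,r2:3,r3:3
c3: issue ADD r0<-Add2 | r0:Add2,r1:Mul1,r2:3,r3:3
c4: CDB Add1=-2; issue SUB r1<-Add1 | r0:Add2,r1:Add1,r2:3,r3:3
c5: stall | r0:Add2,r1:Add1,r2:3,r3:3
c6: CDB Mul1=9; stall | r0:Add2,r1:Add1,r2:3,r3:3
c7: stall | r0:Add2,r1:Add1,r2:3,r3:3
c8: stall | r0:Add2,r1:Add1,r2:3,r3:3
c9: CDB Add2=12; issue ADD r2<-Add2 | r0:12,r1:Add1,r2:Add2,r3:3
c10: issue MUL r2<-Mul1 | r0:12,r1:Add1,r2:Mul1,r3:3
c11: issue MUL r0<-Mul2 | r0:Mul2,r1:Add1,r2:Mul1,r3:3
c12: CDB Add1=3; issue SUB r0<-Add1 | r0:Add1,r1:3,r2:Mul1,r3:3
c13: stall | r0:Add1,r1:3,r2:Mul1,r3:3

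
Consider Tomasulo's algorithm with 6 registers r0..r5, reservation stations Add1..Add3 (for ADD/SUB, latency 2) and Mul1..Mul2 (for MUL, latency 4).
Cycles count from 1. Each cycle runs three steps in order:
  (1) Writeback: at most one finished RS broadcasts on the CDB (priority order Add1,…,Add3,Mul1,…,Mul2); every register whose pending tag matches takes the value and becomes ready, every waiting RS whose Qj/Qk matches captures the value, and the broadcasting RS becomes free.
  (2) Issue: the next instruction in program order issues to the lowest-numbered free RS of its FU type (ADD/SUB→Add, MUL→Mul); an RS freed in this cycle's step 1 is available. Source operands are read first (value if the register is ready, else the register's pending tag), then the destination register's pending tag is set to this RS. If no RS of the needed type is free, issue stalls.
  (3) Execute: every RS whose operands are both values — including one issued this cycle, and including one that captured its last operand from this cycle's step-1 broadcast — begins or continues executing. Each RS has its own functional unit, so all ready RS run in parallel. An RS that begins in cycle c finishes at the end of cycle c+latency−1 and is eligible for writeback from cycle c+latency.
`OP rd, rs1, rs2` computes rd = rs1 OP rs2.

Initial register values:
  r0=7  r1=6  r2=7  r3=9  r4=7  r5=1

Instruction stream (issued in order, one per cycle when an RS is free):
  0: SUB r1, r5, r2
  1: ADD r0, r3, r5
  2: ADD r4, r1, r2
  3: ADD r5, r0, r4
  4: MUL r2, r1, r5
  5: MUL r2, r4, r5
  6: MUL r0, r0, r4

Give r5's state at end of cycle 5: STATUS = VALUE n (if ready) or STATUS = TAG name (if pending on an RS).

  c1: issue SUB r1<-Add1  regs: r0:7,r1:Add1,r2:7,r3:9,r4:7,r5:1
  c2: issue ADD r0<-Add2  regs: r0:Add2,r1:Add1,r2:7,r3:9,r4:7,r5:1
  c3: CDB Add1=-6; issue ADD r4<-Add1  regs: r0:Add2,r1:-6,r2:7,r3:9,r4:Add1,r5:1
  c4: CDB Add2=10; issue ADD r5<-Add2  regs: r0:10,r1:-6,r2:7,r3:9,r4:Add1,r5:Add2
  c5: CDB Add1=1; issue MUL r2<-Mul1  regs: r0:10,r1:-6,r2:Mul1,r3:9,r4:1,r5:Add2

STATUS = TAG Add2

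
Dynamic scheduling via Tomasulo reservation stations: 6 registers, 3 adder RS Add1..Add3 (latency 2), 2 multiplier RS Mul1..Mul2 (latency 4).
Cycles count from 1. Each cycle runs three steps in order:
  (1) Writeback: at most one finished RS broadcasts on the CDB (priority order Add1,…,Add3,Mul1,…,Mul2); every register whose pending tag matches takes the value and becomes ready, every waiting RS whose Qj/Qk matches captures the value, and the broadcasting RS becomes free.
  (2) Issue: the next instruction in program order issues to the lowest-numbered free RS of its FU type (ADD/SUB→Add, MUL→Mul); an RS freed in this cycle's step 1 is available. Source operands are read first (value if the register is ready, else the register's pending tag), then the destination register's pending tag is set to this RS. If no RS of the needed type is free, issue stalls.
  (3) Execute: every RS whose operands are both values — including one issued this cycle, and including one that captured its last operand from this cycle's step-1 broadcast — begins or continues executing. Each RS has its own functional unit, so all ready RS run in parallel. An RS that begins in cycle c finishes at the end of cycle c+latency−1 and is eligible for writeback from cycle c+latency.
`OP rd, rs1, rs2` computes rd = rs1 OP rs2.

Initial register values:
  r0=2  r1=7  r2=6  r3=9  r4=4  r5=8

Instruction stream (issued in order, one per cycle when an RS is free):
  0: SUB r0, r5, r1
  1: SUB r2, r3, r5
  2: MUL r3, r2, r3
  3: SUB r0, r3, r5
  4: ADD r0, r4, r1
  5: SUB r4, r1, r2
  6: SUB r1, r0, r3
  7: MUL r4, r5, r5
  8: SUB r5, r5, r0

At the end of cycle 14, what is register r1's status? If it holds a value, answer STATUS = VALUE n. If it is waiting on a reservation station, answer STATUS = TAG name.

STATUS = VALUE 2

cycle 1: issue SUB r0<-Add1 // r0:Add1,r1:7,r2:6,r3:9,r4:4,r5:8
cycle 2: issue SUB r2<-Add2 // r0:Add1,r1:7,r2:Add2,r3:9,r4:4,r5:8
cycle 3: CDB Add1=1; issue MUL r3<-Mul1 // r0:1,r1:7,r2:Add2,r3:Mul1,r4:4,r5:8
cycle 4: CDB Add2=1; issue SUB r0<-Add1 // r0:Add1,r1:7,r2:1,r3:Mul1,r4:4,r5:8
cycle 5: issue ADD r0<-Add2 // r0:Add2,r1:7,r2:1,r3:Mul1,r4:4,r5:8
cycle 6: issue SUB r4<-Add3 // r0:Add2,r1:7,r2:1,r3:Mul1,r4:Add3,r5:8
cycle 7: CDB Add2=11; issue SUB r1<-Add2 // r0:11,r1:Add2,r2:1,r3:Mul1,r4:Add3,r5:8
cycle 8: CDB Add3=6; issue MUL r4<-Mul2 // r0:11,r1:Add2,r2:1,r3:Mul1,r4:Mul2,r5:8
cycle 9: CDB Mul1=9; issue SUB r5<-Add3 // r0:11,r1:Add2,r2:1,r3:9,r4:Mul2,r5:Add3
cycle 10: - // r0:11,r1:Add2,r2:1,r3:9,r4:Mul2,r5:Add3
cycle 11: CDB Add1=1 // r0:11,r1:Add2,r2:1,r3:9,r4:Mul2,r5:Add3
cycle 12: CDB Add2=2 // r0:11,r1:2,r2:1,r3:9,r4:Mul2,r5:Add3
cycle 13: CDB Add3=-3 // r0:11,r1:2,r2:1,r3:9,r4:Mul2,r5:-3
cycle 14: CDB Mul2=64 // r0:11,r1:2,r2:1,r3:9,r4:64,r5:-3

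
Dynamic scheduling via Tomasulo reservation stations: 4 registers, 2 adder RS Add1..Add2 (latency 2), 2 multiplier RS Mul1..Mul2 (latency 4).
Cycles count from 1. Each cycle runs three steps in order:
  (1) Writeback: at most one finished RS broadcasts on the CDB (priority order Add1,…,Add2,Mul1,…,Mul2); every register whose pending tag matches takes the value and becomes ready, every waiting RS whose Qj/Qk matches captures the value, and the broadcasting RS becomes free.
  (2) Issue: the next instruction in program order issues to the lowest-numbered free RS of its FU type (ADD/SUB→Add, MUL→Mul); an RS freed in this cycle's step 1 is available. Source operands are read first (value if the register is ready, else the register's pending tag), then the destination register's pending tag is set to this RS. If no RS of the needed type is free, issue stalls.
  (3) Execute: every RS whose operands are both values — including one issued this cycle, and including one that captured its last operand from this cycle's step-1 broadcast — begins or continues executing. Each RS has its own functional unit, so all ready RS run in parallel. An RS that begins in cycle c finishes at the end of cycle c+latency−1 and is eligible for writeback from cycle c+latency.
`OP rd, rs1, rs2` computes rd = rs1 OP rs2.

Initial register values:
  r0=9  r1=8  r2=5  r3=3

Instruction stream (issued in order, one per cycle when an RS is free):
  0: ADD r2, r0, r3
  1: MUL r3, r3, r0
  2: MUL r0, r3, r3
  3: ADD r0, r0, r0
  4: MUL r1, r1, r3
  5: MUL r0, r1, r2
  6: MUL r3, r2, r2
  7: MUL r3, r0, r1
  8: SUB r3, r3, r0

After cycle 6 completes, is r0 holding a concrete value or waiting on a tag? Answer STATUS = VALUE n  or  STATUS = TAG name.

STATUS = TAG Add1

cycle 1: issue ADD r2<-Add1 // r0:9,r1:8,r2:Add1,r3:3
cycle 2: issue MUL r3<-Mul1 // r0:9,r1:8,r2:Add1,r3:Mul1
cycle 3: CDB Add1=12; issue MUL r0<-Mul2 // r0:Mul2,r1:8,r2:12,r3:Mul1
cycle 4: issue ADD r0<-Add1 // r0:Add1,r1:8,r2:12,r3:Mul1
cycle 5: stall // r0:Add1,r1:8,r2:12,r3:Mul1
cycle 6: CDB Mul1=27; issue MUL r1<-Mul1 // r0:Add1,r1:Mul1,r2:12,r3:27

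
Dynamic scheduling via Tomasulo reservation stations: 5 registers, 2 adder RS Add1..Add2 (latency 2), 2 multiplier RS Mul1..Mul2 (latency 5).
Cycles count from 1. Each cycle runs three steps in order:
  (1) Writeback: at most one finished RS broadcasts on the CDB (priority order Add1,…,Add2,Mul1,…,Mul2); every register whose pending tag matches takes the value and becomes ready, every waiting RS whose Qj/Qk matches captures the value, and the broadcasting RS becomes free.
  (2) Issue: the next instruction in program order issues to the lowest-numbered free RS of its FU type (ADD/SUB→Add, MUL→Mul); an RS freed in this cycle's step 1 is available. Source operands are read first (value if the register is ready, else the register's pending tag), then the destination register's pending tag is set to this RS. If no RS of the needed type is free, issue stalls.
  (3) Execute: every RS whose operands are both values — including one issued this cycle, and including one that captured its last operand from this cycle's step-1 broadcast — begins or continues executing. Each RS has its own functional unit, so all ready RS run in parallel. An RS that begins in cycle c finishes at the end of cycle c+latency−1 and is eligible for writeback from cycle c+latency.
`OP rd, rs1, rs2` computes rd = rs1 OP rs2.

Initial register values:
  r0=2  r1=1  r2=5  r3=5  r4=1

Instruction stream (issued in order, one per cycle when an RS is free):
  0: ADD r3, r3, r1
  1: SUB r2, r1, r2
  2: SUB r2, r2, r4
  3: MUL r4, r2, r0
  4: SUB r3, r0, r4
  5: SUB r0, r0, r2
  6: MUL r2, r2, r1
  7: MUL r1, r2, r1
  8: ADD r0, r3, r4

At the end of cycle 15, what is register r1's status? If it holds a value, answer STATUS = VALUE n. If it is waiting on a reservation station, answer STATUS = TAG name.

c1: issue ADD r3<-Add1 | r0:2,r1:1,r2:5,r3:Add1,r4:1
c2: issue SUB r2<-Add2 | r0:2,r1:1,r2:Add2,r3:Add1,r4:1
c3: CDB Add1=6; issue SUB r2<-Add1 | r0:2,r1:1,r2:Add1,r3:6,r4:1
c4: CDB Add2=-4; issue MUL r4<-Mul1 | r0:2,r1:1,r2:Add1,r3:6,r4:Mul1
c5: issue SUB r3<-Add2 | r0:2,r1:1,r2:Add1,r3:Add2,r4:Mul1
c6: CDB Add1=-5; issue SUB r0<-Add1 | r0:Add1,r1:1,r2:-5,r3:Add2,r4:Mul1
c7: issue MUL r2<-Mul2 | r0:Add1,r1:1,r2:Mul2,r3:Add2,r4:Mul1
c8: CDB Add1=7; stall | r0:7,r1:1,r2:Mul2,r3:Add2,r4:Mul1
c9: stall | r0:7,r1:1,r2:Mul2,r3:Add2,r4:Mul1
c10: stall | r0:7,r1:1,r2:Mul2,r3:Add2,r4:Mul1
c11: CDB Mul1=-10; issue MUL r1<-Mul1 | r0:7,r1:Mul1,r2:Mul2,r3:Add2,r4:-10
c12: CDB Mul2=-5; issue ADD r0<-Add1 | r0:Add1,r1:Mul1,r2:-5,r3:Add2,r4:-10
c13: CDB Add2=12 | r0:Add1,r1:Mul1,r2:-5,r3:12,r4:-10
c14: - | r0:Add1,r1:Mul1,r2:-5,r3:12,r4:-10
c15: CDB Add1=2 | r0:2,r1:Mul1,r2:-5,r3:12,r4:-10

STATUS = TAG Mul1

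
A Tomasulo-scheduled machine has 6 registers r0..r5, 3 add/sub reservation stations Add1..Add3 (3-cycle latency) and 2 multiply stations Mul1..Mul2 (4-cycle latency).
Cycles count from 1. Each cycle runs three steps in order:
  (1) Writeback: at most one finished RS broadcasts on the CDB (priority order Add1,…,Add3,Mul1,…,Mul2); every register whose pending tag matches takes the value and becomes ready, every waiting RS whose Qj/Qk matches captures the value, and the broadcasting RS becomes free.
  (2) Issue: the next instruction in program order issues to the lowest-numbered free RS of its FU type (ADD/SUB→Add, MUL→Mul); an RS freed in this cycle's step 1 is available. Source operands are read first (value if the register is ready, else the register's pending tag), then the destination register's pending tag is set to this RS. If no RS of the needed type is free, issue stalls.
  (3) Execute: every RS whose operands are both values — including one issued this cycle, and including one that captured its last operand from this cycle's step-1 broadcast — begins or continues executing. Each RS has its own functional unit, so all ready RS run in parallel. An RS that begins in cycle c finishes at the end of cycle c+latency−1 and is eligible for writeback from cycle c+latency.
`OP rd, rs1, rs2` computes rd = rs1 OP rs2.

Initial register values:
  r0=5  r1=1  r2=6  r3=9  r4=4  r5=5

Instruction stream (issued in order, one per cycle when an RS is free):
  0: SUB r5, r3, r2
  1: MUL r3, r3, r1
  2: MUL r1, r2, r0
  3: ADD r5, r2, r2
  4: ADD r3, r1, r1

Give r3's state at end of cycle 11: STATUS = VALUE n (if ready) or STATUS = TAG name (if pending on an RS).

c1: issue SUB r5<-Add1 | r0:5,r1:1,r2:6,r3:9,r4:4,r5:Add1
c2: issue MUL r3<-Mul1 | r0:5,r1:1,r2:6,r3:Mul1,r4:4,r5:Add1
c3: issue MUL r1<-Mul2 | r0:5,r1:Mul2,r2:6,r3:Mul1,r4:4,r5:Add1
c4: CDB Add1=3; issue ADD r5<-Add1 | r0:5,r1:Mul2,r2:6,r3:Mul1,r4:4,r5:Add1
c5: issue ADD r3<-Add2 | r0:5,r1:Mul2,r2:6,r3:Add2,r4:4,r5:Add1
c6: CDB Mul1=9 | r0:5,r1:Mul2,r2:6,r3:Add2,r4:4,r5:Add1
c7: CDB Add1=12 | r0:5,r1:Mul2,r2:6,r3:Add2,r4:4,r5:12
c8: CDB Mul2=30 | r0:5,r1:30,r2:6,r3:Add2,r4:4,r5:12
c9: - | r0:5,r1:30,r2:6,r3:Add2,r4:4,r5:12
c10: - | r0:5,r1:30,r2:6,r3:Add2,r4:4,r5:12
c11: CDB Add2=60 | r0:5,r1:30,r2:6,r3:60,r4:4,r5:12

STATUS = VALUE 60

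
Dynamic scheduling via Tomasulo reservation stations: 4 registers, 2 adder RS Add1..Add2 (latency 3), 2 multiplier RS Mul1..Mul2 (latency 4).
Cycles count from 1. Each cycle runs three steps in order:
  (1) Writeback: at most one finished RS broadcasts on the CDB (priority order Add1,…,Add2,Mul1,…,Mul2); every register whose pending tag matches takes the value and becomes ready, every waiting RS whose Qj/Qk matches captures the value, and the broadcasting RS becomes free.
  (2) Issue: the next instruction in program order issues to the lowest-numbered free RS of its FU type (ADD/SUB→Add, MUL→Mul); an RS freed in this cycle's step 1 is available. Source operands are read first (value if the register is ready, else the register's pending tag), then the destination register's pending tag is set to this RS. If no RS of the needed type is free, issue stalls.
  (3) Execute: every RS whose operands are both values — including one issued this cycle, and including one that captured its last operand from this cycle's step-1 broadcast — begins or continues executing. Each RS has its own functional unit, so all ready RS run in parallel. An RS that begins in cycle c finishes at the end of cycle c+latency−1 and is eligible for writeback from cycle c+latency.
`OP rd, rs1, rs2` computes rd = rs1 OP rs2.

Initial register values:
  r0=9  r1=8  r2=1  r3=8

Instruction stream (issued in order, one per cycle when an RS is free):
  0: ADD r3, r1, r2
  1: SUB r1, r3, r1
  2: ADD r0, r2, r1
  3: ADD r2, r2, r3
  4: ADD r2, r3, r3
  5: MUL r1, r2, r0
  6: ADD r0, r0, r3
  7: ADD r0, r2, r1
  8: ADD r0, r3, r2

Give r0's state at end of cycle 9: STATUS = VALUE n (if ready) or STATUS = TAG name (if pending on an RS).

cycle 1: issue ADD r3<-Add1 // r0:9,r1:8,r2:1,r3:Add1
cycle 2: issue SUB r1<-Add2 // r0:9,r1:Add2,r2:1,r3:Add1
cycle 3: stall // r0:9,r1:Add2,r2:1,r3:Add1
cycle 4: CDB Add1=9; issue ADD r0<-Add1 // r0:Add1,r1:Add2,r2:1,r3:9
cycle 5: stall // r0:Add1,r1:Add2,r2:1,r3:9
cycle 6: stall // r0:Add1,r1:Add2,r2:1,r3:9
cycle 7: CDB Add2=1; issue ADD r2<-Add2 // r0:Add1,r1:1,r2:Add2,r3:9
cycle 8: stall // r0:Add1,r1:1,r2:Add2,r3:9
cycle 9: stall // r0:Add1,r1:1,r2:Add2,r3:9

STATUS = TAG Add1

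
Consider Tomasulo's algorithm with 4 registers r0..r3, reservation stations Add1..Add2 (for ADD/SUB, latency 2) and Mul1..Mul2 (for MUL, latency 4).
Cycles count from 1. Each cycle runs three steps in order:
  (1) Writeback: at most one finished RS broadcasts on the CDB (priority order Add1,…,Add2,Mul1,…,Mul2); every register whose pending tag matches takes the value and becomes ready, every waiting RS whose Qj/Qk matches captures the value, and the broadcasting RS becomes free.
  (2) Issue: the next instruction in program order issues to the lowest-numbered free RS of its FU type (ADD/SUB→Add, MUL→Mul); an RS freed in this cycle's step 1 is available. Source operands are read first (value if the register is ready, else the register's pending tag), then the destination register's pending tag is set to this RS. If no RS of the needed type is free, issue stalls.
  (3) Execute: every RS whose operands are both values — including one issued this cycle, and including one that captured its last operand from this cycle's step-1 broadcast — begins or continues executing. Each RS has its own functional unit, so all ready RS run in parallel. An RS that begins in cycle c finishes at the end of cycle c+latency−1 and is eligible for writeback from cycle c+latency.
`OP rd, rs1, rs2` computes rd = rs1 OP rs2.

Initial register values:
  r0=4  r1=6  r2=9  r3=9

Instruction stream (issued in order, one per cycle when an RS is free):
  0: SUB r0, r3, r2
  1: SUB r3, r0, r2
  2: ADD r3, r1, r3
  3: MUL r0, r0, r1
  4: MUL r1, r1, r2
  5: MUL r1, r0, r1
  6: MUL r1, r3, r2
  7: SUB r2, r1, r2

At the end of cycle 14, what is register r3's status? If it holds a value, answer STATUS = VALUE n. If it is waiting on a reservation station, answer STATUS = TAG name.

c1: issue SUB r0<-Add1 | r0:Add1,r1:6,r2:9,r3:9
c2: issue SUB r3<-Add2 | r0:Add1,r1:6,r2:9,r3:Add2
c3: CDB Add1=0; issue ADD r3<-Add1 | r0:0,r1:6,r2:9,r3:Add1
c4: issue MUL r0<-Mul1 | r0:Mul1,r1:6,r2:9,r3:Add1
c5: CDB Add2=-9; issue MUL r1<-Mul2 | r0:Mul1,r1:Mul2,r2:9,r3:Add1
c6: stall | r0:Mul1,r1:Mul2,r2:9,r3:Add1
c7: CDB Add1=-3; stall | r0:Mul1,r1:Mul2,r2:9,r3:-3
c8: CDB Mul1=0; issue MUL r1<-Mul1 | r0:0,r1:Mul1,r2:9,r3:-3
c9: CDB Mul2=54; issue MUL r1<-Mul2 | r0:0,r1:Mul2,r2:9,r3:-3
c10: issue SUB r2<-Add1 | r0:0,r1:Mul2,r2:Add1,r3:-3
c11: - | r0:0,r1:Mul2,r2:Add1,r3:-3
c12: - | r0:0,r1:Mul2,r2:Add1,r3:-3
c13: CDB Mul1=0 | r0:0,r1:Mul2,r2:Add1,r3:-3
c14: CDB Mul2=-27 | r0:0,r1:-27,r2:Add1,r3:-3

STATUS = VALUE -3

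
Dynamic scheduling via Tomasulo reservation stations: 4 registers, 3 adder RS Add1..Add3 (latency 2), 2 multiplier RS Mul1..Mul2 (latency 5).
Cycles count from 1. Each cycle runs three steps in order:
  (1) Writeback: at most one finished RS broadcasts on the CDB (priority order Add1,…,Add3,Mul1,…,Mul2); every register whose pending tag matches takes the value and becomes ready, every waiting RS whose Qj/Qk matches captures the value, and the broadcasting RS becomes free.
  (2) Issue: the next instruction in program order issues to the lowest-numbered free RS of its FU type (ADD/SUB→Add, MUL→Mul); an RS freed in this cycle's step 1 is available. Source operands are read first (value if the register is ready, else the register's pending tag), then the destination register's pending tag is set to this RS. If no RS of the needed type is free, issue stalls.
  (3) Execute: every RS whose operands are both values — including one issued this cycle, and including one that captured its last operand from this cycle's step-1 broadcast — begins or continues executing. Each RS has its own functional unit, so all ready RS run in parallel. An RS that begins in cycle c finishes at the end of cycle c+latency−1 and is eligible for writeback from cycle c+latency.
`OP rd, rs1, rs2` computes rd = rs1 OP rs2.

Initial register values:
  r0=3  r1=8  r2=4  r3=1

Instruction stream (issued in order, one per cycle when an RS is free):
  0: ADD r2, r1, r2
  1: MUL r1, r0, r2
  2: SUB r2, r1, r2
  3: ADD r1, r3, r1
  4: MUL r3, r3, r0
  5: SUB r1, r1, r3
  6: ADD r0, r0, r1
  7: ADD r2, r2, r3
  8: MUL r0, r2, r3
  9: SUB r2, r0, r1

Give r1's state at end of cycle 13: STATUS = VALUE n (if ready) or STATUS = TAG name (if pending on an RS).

c1: issue ADD r2<-Add1 | r0:3,r1:8,r2:Add1,r3:1
c2: issue MUL r1<-Mul1 | r0:3,r1:Mul1,r2:Add1,r3:1
c3: CDB Add1=12; issue SUB r2<-Add1 | r0:3,r1:Mul1,r2:Add1,r3:1
c4: issue ADD r1<-Add2 | r0:3,r1:Add2,r2:Add1,r3:1
c5: issue MUL r3<-Mul2 | r0:3,r1:Add2,r2:Add1,r3:Mul2
c6: issue SUB r1<-Add3 | r0:3,r1:Add3,r2:Add1,r3:Mul2
c7: stall | r0:3,r1:Add3,r2:Add1,r3:Mul2
c8: CDB Mul1=36; stall | r0:3,r1:Add3,r2:Add1,r3:Mul2
c9: stall | r0:3,r1:Add3,r2:Add1,r3:Mul2
c10: CDB Add1=24; issue ADD r0<-Add1 | r0:Add1,r1:Add3,r2:24,r3:Mul2
c11: CDB Add2=37; issue ADD r2<-Add2 | r0:Add1,r1:Add3,r2:Add2,r3:Mul2
c12: CDB Mul2=3; issue MUL r0<-Mul1 | r0:Mul1,r1:Add3,r2:Add2,r3:3
c13: stall | r0:Mul1,r1:Add3,r2:Add2,r3:3

STATUS = TAG Add3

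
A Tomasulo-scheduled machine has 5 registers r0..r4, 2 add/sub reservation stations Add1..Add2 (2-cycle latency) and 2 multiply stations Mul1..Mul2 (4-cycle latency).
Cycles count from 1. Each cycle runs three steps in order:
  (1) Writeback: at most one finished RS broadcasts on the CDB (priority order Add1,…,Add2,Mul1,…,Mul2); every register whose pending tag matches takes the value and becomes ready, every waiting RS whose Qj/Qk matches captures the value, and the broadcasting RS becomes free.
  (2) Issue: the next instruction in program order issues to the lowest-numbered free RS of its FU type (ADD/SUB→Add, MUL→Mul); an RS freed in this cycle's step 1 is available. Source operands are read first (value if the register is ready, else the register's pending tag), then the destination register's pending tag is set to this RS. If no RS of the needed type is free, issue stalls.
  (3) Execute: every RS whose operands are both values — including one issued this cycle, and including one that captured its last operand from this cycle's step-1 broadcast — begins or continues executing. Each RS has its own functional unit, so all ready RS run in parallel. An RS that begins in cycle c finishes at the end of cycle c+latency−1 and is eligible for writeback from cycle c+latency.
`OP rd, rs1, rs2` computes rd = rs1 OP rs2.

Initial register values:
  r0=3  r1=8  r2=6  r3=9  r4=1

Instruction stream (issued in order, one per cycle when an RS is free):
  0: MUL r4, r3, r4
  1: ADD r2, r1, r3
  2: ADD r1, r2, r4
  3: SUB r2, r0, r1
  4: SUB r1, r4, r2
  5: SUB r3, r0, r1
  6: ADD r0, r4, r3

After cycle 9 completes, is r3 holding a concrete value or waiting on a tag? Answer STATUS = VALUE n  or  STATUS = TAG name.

c1: issue MUL r4<-Mul1 | r0:3,r1:8,r2:6,r3:9,r4:Mul1
c2: issue ADD r2<-Add1 | r0:3,r1:8,r2:Add1,r3:9,r4:Mul1
c3: issue ADD r1<-Add2 | r0:3,r1:Add2,r2:Add1,r3:9,r4:Mul1
c4: CDB Add1=17; issue SUB r2<-Add1 | r0:3,r1:Add2,r2:Add1,r3:9,r4:Mul1
c5: CDB Mul1=9; stall | r0:3,r1:Add2,r2:Add1,r3:9,r4:9
c6: stall | r0:3,r1:Add2,r2:Add1,r3:9,r4:9
c7: CDB Add2=26; issue SUB r1<-Add2 | r0:3,r1:Add2,r2:Add1,r3:9,r4:9
c8: stall | r0:3,r1:Add2,r2:Add1,r3:9,r4:9
c9: CDB Add1=-23; issue SUB r3<-Add1 | r0:3,r1:Add2,r2:-23,r3:Add1,r4:9

STATUS = TAG Add1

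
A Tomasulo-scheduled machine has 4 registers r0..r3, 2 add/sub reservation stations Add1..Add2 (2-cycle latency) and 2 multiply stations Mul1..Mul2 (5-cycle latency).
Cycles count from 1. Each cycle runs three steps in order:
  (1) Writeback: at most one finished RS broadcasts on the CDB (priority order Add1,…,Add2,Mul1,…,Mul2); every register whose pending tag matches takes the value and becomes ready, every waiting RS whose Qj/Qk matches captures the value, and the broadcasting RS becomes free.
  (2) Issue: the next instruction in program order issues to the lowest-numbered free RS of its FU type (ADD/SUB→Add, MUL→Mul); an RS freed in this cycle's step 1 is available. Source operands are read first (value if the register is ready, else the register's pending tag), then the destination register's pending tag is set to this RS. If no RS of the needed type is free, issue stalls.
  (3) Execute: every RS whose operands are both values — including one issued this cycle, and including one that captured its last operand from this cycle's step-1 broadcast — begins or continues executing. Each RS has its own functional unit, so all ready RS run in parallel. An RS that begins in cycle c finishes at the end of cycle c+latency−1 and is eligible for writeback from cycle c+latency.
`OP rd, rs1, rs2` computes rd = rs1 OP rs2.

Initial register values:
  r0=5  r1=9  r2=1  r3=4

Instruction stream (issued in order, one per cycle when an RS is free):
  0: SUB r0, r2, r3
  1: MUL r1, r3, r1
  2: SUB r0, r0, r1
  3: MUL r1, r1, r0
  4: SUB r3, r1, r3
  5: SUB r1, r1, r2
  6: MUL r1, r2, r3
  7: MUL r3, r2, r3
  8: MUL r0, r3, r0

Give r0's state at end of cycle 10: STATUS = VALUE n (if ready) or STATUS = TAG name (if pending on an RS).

c1: issue SUB r0<-Add1 | r0:Add1,r1:9,r2:1,r3:4
c2: issue MUL r1<-Mul1 | r0:Add1,r1:Mul1,r2:1,r3:4
c3: CDB Add1=-3; issue SUB r0<-Add1 | r0:Add1,r1:Mul1,r2:1,r3:4
c4: issue MUL r1<-Mul2 | r0:Add1,r1:Mul2,r2:1,r3:4
c5: issue SUB r3<-Add2 | r0:Add1,r1:Mul2,r2:1,r3:Add2
c6: stall | r0:Add1,r1:Mul2,r2:1,r3:Add2
c7: CDB Mul1=36; stall | r0:Add1,r1:Mul2,r2:1,r3:Add2
c8: stall | r0:Add1,r1:Mul2,r2:1,r3:Add2
c9: CDB Add1=-39; issue SUB r1<-Add1 | r0:-39,r1:Add1,r2:1,r3:Add2
c10: issue MUL r1<-Mul1 | r0:-39,r1:Mul1,r2:1,r3:Add2

STATUS = VALUE -39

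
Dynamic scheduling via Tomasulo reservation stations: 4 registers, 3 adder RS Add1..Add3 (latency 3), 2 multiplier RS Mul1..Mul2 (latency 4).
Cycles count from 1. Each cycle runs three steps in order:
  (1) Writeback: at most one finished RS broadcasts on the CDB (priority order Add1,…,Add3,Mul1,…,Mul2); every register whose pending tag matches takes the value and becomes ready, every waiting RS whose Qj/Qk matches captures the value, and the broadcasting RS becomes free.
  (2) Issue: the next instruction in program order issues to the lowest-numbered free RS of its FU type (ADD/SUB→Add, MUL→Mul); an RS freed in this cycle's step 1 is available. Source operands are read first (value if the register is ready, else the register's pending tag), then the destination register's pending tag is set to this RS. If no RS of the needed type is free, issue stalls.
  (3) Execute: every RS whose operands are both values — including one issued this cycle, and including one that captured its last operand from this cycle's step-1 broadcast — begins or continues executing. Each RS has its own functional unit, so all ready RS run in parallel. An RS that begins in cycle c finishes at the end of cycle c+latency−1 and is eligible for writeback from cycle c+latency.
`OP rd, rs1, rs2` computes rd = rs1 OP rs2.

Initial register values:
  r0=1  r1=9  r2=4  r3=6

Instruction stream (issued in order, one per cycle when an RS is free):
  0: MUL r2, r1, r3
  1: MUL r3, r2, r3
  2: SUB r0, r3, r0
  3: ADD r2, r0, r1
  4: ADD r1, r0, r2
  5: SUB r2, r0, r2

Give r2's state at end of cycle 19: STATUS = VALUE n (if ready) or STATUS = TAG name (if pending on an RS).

c1: issue MUL r2<-Mul1 | r0:1,r1:9,r2:Mul1,r3:6
c2: issue MUL r3<-Mul2 | r0:1,r1:9,r2:Mul1,r3:Mul2
c3: issue SUB r0<-Add1 | r0:Add1,r1:9,r2:Mul1,r3:Mul2
c4: issue ADD r2<-Add2 | r0:Add1,r1:9,r2:Add2,r3:Mul2
c5: CDB Mul1=54; issue ADD r1<-Add3 | r0:Add1,r1:Add3,r2:Add2,r3:Mul2
c6: stall | r0:Add1,r1:Add3,r2:Add2,r3:Mul2
c7: stall | r0:Add1,r1:Add3,r2:Add2,r3:Mul2
c8: stall | r0:Add1,r1:Add3,r2:Add2,r3:Mul2
c9: CDB Mul2=324; stall | r0:Add1,r1:Add3,r2:Add2,r3:324
c10: stall | r0:Add1,r1:Add3,r2:Add2,r3:324
c11: stall | r0:Add1,r1:Add3,r2:Add2,r3:324
c12: CDB Add1=323; issue SUB r2<-Add1 | r0:323,r1:Add3,r2:Add1,r3:324
c13: - | r0:323,r1:Add3,r2:Add1,r3:324
c14: - | r0:323,r1:Add3,r2:Add1,r3:324
c15: CDB Add2=332 | r0:323,r1:Add3,r2:Add1,r3:324
c16: - | r0:323,r1:Add3,r2:Add1,r3:324
c17: - | r0:323,r1:Add3,r2:Add1,r3:324
c18: CDB Add1=-9 | r0:323,r1:Add3,r2:-9,r3:324
c19: CDB Add3=655 | r0:323,r1:655,r2:-9,r3:324

STATUS = VALUE -9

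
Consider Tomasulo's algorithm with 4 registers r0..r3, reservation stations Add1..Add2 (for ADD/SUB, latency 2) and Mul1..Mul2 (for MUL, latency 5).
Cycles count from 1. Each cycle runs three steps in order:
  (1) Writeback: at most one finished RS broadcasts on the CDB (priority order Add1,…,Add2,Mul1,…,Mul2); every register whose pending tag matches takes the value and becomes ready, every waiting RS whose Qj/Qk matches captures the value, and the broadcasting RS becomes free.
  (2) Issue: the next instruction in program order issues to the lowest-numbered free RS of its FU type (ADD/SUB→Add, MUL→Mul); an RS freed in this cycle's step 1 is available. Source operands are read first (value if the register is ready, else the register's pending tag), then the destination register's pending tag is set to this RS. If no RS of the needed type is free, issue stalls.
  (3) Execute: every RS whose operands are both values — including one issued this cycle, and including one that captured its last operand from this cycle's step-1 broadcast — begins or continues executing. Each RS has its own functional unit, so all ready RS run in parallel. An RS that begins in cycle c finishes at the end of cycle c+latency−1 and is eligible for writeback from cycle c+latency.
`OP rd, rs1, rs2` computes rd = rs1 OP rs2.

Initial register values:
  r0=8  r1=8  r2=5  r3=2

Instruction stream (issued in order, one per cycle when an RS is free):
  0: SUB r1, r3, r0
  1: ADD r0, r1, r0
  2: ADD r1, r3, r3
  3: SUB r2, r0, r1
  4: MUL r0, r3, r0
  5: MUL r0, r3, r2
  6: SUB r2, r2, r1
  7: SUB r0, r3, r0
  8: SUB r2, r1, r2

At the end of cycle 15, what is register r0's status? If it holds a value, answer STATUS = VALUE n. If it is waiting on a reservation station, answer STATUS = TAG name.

STATUS = VALUE 6

  c1: issue SUB r1<-Add1  regs: r0:8,r1:Add1,r2:5,r3:2
  c2: issue ADD r0<-Add2  regs: r0:Add2,r1:Add1,r2:5,r3:2
  c3: CDB Add1=-6; issue ADD r1<-Add1  regs: r0:Add2,r1:Add1,r2:5,r3:2
  c4: stall  regs: r0:Add2,r1:Add1,r2:5,r3:2
  c5: CDB Add1=4; issue SUB r2<-Add1  regs: r0:Add2,r1:4,r2:Add1,r3:2
  c6: CDB Add2=2; issue MUL r0<-Mul1  regs: r0:Mul1,r1:4,r2:Add1,r3:2
  c7: issue MUL r0<-Mul2  regs: r0:Mul2,r1:4,r2:Add1,r3:2
  c8: CDB Add1=-2; issue SUB r2<-Add1  regs: r0:Mul2,r1:4,r2:Add1,r3:2
  c9: issue SUB r0<-Add2  regs: r0:Add2,r1:4,r2:Add1,r3:2
  c10: CDB Add1=-6; issue SUB r2<-Add1  regs: r0:Add2,r1:4,r2:Add1,r3:2
  c11: CDB Mul1=4  regs: r0:Add2,r1:4,r2:Add1,r3:2
  c12: CDB Add1=10  regs: r0:Add2,r1:4,r2:10,r3:2
  c13: CDB Mul2=-4  regs: r0:Add2,r1:4,r2:10,r3:2
  c14: -  regs: r0:Add2,r1:4,r2:10,r3:2
  c15: CDB Add2=6  regs: r0:6,r1:4,r2:10,r3:2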